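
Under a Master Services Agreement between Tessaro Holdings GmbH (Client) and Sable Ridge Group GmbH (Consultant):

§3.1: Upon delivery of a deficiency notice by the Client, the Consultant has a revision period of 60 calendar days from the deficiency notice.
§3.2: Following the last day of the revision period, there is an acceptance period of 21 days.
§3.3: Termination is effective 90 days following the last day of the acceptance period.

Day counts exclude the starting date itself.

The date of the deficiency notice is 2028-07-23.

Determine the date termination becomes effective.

2029-01-10

The last day of the revision period: 60 calendar days after 2028-07-23 is 2028-09-21.
Adding 21 calendar days to 2028-09-21 gives 2028-10-12, which is the last day of the acceptance period.
The date termination becomes effective: 2028-10-12 + 90 days = 2029-01-10.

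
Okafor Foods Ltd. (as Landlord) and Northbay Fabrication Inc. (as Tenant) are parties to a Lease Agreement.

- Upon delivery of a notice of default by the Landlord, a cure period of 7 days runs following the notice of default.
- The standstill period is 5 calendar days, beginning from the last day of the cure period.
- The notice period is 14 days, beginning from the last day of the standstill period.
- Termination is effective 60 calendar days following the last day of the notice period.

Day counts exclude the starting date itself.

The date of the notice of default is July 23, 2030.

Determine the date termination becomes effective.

Adding 7 calendar days to July 23, 2030 gives July 30, 2030, which is the last day of the cure period.
The last day of the standstill period: 5 calendar days after July 30, 2030 is August 4, 2030.
Adding 14 calendar days to August 4, 2030 gives August 18, 2030, which is the last day of the notice period.
The date termination becomes effective: 60 calendar days after August 18, 2030 is October 17, 2030.

October 17, 2030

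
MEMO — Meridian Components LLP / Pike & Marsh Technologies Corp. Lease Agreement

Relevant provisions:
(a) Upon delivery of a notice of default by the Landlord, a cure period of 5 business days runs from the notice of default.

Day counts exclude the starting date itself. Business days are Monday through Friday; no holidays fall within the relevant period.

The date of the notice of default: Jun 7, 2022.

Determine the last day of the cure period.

Jun 14, 2022

From Tuesday, Jun 7, 2022, 5 business days (Jun 8, Jun 9, Jun 10, Jun 13, Jun 14, skipping weekends) brings us to Tuesday, Jun 14, 2022, which is the last day of the cure period.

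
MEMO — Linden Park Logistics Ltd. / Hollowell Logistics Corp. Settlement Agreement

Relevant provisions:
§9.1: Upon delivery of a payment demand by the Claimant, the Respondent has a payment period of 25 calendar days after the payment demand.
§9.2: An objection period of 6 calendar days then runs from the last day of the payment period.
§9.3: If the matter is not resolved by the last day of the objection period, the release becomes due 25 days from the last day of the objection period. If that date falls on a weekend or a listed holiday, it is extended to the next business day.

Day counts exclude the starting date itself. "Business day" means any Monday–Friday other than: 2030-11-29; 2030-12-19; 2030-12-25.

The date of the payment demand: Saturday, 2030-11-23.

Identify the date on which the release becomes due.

The last day of the payment period: 2030-11-23 + 25 days = 2030-12-18.
Adding 6 calendar days to 2030-12-18 gives 2030-12-24, which is the last day of the objection period.
The date on which the release becomes due: 25 calendar days after 2030-12-24 is 2031-01-18. That falls on a Saturday, so it rolls to the next business day, Monday, 2031-01-20.

2031-01-20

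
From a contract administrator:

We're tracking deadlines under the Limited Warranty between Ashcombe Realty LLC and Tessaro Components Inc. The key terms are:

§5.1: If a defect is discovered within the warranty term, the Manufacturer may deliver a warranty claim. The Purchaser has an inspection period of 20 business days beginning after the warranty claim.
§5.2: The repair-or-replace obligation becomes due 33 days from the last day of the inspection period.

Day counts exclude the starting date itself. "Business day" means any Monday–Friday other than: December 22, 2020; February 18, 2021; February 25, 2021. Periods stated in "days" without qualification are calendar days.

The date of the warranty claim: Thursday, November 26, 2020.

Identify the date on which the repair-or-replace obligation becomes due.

The last day of the inspection period: counting 20 business days from Thursday, November 26, 2020 (Nov 27, Nov 30, Dec 1, Dec 2, …, Dec 23, Dec 24, Dec 25, skipping weekends and the listed holiday on Dec 22) reaches Friday, December 25, 2020.
Adding 33 calendar days to December 25, 2020 gives January 27, 2021, which is the date on which the repair-or-replace obligation becomes due.

January 27, 2021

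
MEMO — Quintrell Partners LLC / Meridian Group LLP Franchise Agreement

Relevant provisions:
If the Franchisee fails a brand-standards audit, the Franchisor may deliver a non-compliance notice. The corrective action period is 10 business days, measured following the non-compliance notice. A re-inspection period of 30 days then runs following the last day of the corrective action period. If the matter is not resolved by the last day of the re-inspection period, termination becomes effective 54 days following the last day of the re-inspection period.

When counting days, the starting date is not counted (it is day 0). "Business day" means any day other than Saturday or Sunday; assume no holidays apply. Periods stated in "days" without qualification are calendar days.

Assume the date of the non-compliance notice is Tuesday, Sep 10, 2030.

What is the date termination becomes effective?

Dec 17, 2030

The last day of the corrective action period: 10 business days after Tuesday, Sep 10, 2030, skipping weekends — Sep 11, Sep 12, Sep 13, Sep 16, Sep 17, Sep 18, Sep 19, Sep 20, Sep 23, Sep 24 — lands on Tuesday, Sep 24, 2030.
Adding 30 calendar days to Sep 24, 2030 gives Oct 24, 2030, which is the last day of the re-inspection period.
The date termination becomes effective: 54 calendar days after Oct 24, 2030 is Dec 17, 2030.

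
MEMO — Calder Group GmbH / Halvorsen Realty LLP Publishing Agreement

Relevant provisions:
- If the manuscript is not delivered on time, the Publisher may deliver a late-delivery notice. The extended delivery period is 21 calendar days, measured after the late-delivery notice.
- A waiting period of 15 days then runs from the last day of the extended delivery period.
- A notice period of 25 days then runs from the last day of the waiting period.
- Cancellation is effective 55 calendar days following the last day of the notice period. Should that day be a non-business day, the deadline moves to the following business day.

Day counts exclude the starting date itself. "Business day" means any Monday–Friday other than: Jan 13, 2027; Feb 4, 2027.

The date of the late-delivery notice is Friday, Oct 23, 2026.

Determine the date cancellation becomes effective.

The last day of the extended delivery period: 21 calendar days after Oct 23, 2026 is Nov 13, 2026.
The last day of the waiting period: Nov 13, 2026 + 15 days = Nov 28, 2026.
The last day of the notice period: 25 calendar days after Nov 28, 2026 is Dec 23, 2026.
The date cancellation becomes effective: 55 calendar days after Dec 23, 2026 is Feb 16, 2027. Feb 16, 2027 is a Tuesday and is not a listed holiday, so no roll-forward applies.

Feb 16, 2027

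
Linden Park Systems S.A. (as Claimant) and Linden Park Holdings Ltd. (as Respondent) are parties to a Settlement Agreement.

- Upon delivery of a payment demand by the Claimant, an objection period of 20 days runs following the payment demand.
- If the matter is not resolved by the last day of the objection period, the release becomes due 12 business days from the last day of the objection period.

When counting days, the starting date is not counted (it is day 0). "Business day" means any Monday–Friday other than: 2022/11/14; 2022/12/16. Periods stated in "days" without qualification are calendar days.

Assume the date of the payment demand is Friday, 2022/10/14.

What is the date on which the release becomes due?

2022/11/22

The last day of the objection period: 2022/10/14 + 20 days = 2022/11/03.
From Thursday, 2022/11/03, 12 business days (Nov 4, Nov 7, Nov 8, Nov 9, …, Nov 18, Nov 21, Nov 22, skipping weekends and the listed holiday on Nov 14) brings us to Tuesday, 2022/11/22, which is the date on which the release becomes due.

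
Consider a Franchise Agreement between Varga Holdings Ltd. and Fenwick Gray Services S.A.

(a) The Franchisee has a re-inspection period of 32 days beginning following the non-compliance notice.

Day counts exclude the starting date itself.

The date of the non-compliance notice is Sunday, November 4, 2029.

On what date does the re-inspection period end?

December 6, 2029

The last day of the re-inspection period: November 4, 2029 + 32 days = December 6, 2029.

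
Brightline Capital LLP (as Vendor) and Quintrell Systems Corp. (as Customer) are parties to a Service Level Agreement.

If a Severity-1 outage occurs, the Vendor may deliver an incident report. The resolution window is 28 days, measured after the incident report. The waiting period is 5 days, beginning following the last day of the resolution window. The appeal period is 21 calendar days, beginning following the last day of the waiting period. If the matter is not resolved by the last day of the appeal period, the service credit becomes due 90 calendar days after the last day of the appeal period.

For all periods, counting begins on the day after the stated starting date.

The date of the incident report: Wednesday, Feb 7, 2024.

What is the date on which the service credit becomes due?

Jun 30, 2024

Adding 28 calendar days to Feb 7, 2024 gives Mar 6, 2024, which is the last day of the resolution window.
Adding 5 calendar days to Mar 6, 2024 gives Mar 11, 2024, which is the last day of the waiting period.
The last day of the appeal period: 21 calendar days after Mar 11, 2024 is Apr 1, 2024.
The date on which the service credit becomes due: Apr 1, 2024 + 90 days = Jun 30, 2024.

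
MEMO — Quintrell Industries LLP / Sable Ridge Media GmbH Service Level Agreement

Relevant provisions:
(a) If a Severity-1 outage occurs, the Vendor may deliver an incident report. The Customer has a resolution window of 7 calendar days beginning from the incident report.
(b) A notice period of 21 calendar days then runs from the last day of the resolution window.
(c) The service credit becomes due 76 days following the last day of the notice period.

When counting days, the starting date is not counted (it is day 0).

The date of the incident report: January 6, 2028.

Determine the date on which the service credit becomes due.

April 19, 2028

The last day of the resolution window: 7 calendar days after January 6, 2028 is January 13, 2028.
Adding 21 calendar days to January 13, 2028 gives February 3, 2028, which is the last day of the notice period.
The date on which the service credit becomes due: February 3, 2028 + 76 days = April 19, 2028.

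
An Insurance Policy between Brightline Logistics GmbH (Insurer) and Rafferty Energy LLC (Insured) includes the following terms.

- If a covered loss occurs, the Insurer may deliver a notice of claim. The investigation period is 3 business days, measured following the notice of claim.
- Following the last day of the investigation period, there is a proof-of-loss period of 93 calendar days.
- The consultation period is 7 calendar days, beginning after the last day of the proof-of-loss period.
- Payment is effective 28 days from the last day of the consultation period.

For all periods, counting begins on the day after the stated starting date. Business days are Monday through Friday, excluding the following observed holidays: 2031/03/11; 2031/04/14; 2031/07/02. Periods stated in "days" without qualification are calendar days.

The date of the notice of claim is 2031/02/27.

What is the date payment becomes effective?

2031/07/10

The last day of the investigation period: 3 business days after Thursday, 2031/02/27, skipping weekends — Feb 28, Mar 3, Mar 4 — lands on Tuesday, 2031/03/04.
The last day of the proof-of-loss period: 2031/03/04 + 93 days = 2031/06/05.
Adding 7 calendar days to 2031/06/05 gives 2031/06/12, which is the last day of the consultation period.
The date payment becomes effective: 2031/06/12 + 28 days = 2031/07/10.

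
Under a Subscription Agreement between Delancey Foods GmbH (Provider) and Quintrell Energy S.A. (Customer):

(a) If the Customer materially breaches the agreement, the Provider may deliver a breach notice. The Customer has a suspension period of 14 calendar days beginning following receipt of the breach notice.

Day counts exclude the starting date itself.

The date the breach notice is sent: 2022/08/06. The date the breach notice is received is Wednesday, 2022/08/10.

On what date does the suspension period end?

The last day of the suspension period: 14 calendar days after 2022/08/10 is 2022/08/24.

2022/08/24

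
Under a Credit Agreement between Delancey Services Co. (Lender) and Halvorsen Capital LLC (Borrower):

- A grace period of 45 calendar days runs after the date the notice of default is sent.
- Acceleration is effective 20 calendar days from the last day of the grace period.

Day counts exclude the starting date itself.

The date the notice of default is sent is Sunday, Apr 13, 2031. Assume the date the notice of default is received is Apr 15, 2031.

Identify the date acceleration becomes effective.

The last day of the grace period: 45 calendar days after Apr 13, 2031 is May 28, 2031.
Adding 20 calendar days to May 28, 2031 gives Jun 17, 2031, which is the date acceleration becomes effective.

Jun 17, 2031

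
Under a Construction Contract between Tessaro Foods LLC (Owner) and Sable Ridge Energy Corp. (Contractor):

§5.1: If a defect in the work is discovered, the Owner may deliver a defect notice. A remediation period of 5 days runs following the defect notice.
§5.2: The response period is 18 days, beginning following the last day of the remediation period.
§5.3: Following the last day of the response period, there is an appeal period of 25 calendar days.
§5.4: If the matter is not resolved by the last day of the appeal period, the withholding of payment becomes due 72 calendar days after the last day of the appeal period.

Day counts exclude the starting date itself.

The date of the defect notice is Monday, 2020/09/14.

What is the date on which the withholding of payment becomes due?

The last day of the remediation period: 2020/09/14 + 5 days = 2020/09/19.
Adding 18 calendar days to 2020/09/19 gives 2020/10/07, which is the last day of the response period.
The last day of the appeal period: 2020/10/07 + 25 days = 2020/11/01.
The date on which the withholding of payment becomes due: 72 calendar days after 2020/11/01 is 2021/01/12.

2021/01/12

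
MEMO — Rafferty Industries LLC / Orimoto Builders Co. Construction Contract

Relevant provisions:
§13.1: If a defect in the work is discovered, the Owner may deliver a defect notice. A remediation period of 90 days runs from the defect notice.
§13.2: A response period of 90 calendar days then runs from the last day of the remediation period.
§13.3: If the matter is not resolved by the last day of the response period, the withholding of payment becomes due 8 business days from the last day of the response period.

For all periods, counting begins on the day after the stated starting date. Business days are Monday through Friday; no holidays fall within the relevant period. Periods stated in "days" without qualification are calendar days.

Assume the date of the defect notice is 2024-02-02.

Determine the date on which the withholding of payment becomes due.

2024-08-12

The last day of the remediation period: 90 calendar days after 2024-02-02 is 2024-05-02.
The last day of the response period: 90 calendar days after 2024-05-02 is 2024-07-31.
The date on which the withholding of payment becomes due: counting 8 business days from Wednesday, 2024-07-31 (Aug 1, Aug 2, Aug 5, Aug 6, Aug 7, Aug 8, Aug 9, Aug 12, skipping weekends) reaches Monday, 2024-08-12.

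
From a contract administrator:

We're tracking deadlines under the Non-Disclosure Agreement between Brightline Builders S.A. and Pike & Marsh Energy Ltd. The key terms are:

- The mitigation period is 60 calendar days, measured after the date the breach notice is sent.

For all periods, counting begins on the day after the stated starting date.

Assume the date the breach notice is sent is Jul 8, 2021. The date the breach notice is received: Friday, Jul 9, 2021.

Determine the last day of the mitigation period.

The last day of the mitigation period: Jul 8, 2021 + 60 days = Sep 6, 2021.

Sep 6, 2021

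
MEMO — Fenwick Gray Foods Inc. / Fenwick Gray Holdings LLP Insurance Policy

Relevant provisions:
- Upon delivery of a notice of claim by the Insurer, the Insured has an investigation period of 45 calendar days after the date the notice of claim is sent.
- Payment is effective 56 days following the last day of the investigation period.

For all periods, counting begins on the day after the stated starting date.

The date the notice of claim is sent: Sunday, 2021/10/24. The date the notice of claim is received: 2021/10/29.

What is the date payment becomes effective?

2022/02/02

The last day of the investigation period: 2021/10/24 + 45 days = 2021/12/08.
The date payment becomes effective: 2021/12/08 + 56 days = 2022/02/02.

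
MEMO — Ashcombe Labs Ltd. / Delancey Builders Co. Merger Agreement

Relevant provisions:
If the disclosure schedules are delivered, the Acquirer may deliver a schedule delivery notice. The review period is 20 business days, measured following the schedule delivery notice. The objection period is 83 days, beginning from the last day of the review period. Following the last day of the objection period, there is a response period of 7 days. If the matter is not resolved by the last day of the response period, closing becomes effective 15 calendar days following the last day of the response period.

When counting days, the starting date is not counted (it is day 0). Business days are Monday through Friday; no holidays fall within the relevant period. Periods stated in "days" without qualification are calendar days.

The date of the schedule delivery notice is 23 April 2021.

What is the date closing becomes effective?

3 September 2021

The last day of the review period: counting 20 business days from Friday, 23 April 2021 (Apr 26, Apr 27, Apr 28, Apr 29, …, May 19, May 20, May 21, skipping weekends) reaches Friday, 21 May 2021.
Adding 83 calendar days to 21 May 2021 gives 12 August 2021, which is the last day of the objection period.
Adding 7 calendar days to 12 August 2021 gives 19 August 2021, which is the last day of the response period.
Adding 15 calendar days to 19 August 2021 gives 3 September 2021, which is the date closing becomes effective.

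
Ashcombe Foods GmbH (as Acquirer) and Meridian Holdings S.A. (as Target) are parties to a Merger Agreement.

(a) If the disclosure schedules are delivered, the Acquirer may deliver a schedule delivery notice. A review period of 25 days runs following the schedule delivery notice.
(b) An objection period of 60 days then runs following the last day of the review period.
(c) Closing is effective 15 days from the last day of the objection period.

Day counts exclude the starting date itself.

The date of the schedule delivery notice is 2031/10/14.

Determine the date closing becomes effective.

The last day of the review period: 2031/10/14 + 25 days = 2031/11/08.
The last day of the objection period: 60 calendar days after 2031/11/08 is 2032/01/07.
Adding 15 calendar days to 2032/01/07 gives 2032/01/22, which is the date closing becomes effective.

2032/01/22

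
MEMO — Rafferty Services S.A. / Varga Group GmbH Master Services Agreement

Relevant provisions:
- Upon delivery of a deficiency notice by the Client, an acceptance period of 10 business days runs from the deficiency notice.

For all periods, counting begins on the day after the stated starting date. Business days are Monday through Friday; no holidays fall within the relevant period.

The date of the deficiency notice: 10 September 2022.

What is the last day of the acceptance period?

From Saturday, 10 September 2022, 10 business days (Sep 12, Sep 13, Sep 14, Sep 15, Sep 16, Sep 19, Sep 20, Sep 21, Sep 22, Sep 23, skipping weekends) brings us to Friday, 23 September 2022, which is the last day of the acceptance period.

23 September 2022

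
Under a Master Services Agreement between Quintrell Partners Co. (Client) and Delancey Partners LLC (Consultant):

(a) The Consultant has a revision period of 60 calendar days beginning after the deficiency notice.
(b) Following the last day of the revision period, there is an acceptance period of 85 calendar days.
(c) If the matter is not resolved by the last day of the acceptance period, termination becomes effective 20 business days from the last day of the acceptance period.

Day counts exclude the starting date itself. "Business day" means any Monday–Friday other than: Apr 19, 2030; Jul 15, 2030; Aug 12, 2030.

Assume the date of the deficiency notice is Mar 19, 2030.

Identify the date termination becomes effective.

Sep 9, 2030

The last day of the revision period: 60 calendar days after Mar 19, 2030 is May 18, 2030.
Adding 85 calendar days to May 18, 2030 gives Aug 11, 2030, which is the last day of the acceptance period.
From Sunday, Aug 11, 2030, 20 business days (Aug 13, Aug 14, Aug 15, Aug 16, …, Sep 5, Sep 6, Sep 9, skipping weekends and the listed holiday on Aug 12) brings us to Monday, Sep 9, 2030, which is the date termination becomes effective.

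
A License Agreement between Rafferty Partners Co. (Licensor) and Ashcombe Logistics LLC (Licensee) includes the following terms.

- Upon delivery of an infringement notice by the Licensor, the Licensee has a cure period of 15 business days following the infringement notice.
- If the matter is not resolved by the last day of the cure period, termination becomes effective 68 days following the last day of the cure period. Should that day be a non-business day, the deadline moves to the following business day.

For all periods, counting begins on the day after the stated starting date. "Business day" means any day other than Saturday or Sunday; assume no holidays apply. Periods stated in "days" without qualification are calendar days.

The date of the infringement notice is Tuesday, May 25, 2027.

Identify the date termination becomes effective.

August 23, 2027

The last day of the cure period: 15 business days after Tuesday, May 25, 2027, skipping weekends — May 26, May 27, May 28, May 31, …, Jun 11, Jun 14, Jun 15 — lands on Tuesday, June 15, 2027.
The date termination becomes effective: June 15, 2027 + 68 days = August 22, 2027. That falls on a Sunday, so it rolls to the next business day, Monday, August 23, 2027.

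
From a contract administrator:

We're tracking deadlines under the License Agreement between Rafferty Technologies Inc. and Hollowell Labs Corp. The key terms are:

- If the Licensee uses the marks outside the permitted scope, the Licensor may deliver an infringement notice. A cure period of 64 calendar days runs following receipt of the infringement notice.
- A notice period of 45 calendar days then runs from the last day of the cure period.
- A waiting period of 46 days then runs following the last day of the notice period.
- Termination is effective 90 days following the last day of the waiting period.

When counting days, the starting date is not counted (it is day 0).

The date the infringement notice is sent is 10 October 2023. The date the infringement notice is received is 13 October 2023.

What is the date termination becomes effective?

14 June 2024

The last day of the cure period: 64 calendar days after 13 October 2023 is 16 December 2023.
Adding 45 calendar days to 16 December 2023 gives 30 January 2024, which is the last day of the notice period.
The last day of the waiting period: 46 calendar days after 30 January 2024 is 16 March 2024.
The date termination becomes effective: 90 calendar days after 16 March 2024 is 14 June 2024.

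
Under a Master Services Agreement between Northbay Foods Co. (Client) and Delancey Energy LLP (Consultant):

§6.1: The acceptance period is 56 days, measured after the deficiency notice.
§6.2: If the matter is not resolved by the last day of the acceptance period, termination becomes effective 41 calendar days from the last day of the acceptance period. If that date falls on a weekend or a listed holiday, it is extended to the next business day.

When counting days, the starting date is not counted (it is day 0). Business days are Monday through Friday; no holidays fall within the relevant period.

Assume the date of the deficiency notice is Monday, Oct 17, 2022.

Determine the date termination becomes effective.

Adding 56 calendar days to Oct 17, 2022 gives Dec 12, 2022, which is the last day of the acceptance period.
The date termination becomes effective: Dec 12, 2022 + 41 days = Jan 22, 2023. That falls on a Sunday, so it rolls to the next business day, Monday, Jan 23, 2023.

Jan 23, 2023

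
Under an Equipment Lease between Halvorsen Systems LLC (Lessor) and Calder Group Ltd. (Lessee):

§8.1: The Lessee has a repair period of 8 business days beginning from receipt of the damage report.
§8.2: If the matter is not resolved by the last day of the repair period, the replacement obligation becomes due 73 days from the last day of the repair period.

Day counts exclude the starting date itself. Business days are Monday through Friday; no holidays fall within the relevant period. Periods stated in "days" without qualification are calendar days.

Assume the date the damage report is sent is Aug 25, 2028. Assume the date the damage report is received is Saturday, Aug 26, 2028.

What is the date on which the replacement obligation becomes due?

The last day of the repair period: counting 8 business days from Saturday, Aug 26, 2028 (Aug 28, Aug 29, Aug 30, Aug 31, Sep 1, Sep 4, Sep 5, Sep 6, skipping weekends) reaches Wednesday, Sep 6, 2028.
Adding 73 calendar days to Sep 6, 2028 gives Nov 18, 2028, which is the date on which the replacement obligation becomes due.

Nov 18, 2028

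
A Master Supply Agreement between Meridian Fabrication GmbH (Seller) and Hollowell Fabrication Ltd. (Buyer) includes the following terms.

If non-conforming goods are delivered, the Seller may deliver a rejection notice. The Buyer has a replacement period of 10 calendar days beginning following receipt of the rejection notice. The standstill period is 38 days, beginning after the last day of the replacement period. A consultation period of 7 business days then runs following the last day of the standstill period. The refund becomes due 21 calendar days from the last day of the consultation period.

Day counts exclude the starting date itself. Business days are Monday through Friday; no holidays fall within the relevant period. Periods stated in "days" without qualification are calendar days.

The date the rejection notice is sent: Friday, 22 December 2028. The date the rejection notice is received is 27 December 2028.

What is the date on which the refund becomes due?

The last day of the replacement period: 10 calendar days after 27 December 2028 is 6 January 2029.
The last day of the standstill period: 6 January 2029 + 38 days = 13 February 2029.
The last day of the consultation period: 7 business days after Tuesday, 13 February 2029, skipping weekends — Feb 14, Feb 15, Feb 16, Feb 19, Feb 20, Feb 21, Feb 22 — lands on Thursday, 22 February 2029.
The date on which the refund becomes due: 22 February 2029 + 21 days = 15 March 2029.

15 March 2029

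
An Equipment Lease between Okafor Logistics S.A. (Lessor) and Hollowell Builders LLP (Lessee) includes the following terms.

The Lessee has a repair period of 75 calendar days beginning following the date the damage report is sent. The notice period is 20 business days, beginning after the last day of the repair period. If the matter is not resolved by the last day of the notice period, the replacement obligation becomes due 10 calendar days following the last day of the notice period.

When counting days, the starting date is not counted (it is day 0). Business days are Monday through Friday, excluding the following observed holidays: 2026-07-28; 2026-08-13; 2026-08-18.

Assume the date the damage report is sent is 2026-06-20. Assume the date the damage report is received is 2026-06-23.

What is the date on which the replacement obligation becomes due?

The last day of the repair period: 2026-06-20 + 75 days = 2026-09-03.
From Thursday, 2026-09-03, 20 business days (Sep 4, Sep 7, Sep 8, Sep 9, …, Sep 29, Sep 30, Oct 1, skipping weekends) brings us to Thursday, 2026-10-01, which is the last day of the notice period.
Adding 10 calendar days to 2026-10-01 gives 2026-10-11, which is the date on which the replacement obligation becomes due.

2026-10-11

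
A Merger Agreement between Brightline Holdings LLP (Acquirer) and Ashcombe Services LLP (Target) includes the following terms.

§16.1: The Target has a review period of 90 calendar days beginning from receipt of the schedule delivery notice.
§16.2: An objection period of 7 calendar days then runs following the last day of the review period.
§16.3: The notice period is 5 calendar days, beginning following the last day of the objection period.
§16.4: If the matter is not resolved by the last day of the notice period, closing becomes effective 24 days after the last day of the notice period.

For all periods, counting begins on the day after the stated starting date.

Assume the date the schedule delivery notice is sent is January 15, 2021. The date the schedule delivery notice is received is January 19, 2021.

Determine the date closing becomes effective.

Adding 90 calendar days to January 19, 2021 gives April 19, 2021, which is the last day of the review period.
Adding 7 calendar days to April 19, 2021 gives April 26, 2021, which is the last day of the objection period.
The last day of the notice period: April 26, 2021 + 5 days = May 1, 2021.
The date closing becomes effective: 24 calendar days after May 1, 2021 is May 25, 2021.

May 25, 2021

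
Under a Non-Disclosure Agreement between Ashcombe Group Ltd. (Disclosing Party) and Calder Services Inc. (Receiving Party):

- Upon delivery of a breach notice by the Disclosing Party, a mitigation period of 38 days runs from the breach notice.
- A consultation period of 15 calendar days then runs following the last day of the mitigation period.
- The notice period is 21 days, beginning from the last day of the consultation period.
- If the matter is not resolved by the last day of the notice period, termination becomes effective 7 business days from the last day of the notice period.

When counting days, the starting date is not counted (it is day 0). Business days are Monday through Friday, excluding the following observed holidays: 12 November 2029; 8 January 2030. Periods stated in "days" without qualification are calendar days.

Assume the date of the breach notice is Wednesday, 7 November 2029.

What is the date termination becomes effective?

29 January 2030

The last day of the mitigation period: 38 calendar days after 7 November 2029 is 15 December 2029.
Adding 15 calendar days to 15 December 2029 gives 30 December 2029, which is the last day of the consultation period.
The last day of the notice period: 21 calendar days after 30 December 2029 is 20 January 2030.
The date termination becomes effective: 7 business days after Sunday, 20 January 2030, skipping weekends — Jan 21, Jan 22, Jan 23, Jan 24, Jan 25, Jan 28, Jan 29 — lands on Tuesday, 29 January 2030.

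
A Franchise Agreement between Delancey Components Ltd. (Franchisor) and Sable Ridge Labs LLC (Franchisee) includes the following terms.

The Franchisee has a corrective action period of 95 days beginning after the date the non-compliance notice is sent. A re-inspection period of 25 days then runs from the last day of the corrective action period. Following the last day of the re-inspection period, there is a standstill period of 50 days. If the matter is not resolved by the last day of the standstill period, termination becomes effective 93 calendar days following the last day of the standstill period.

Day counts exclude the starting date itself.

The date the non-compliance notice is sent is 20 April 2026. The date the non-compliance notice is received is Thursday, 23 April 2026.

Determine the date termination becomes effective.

Adding 95 calendar days to 20 April 2026 gives 24 July 2026, which is the last day of the corrective action period.
The last day of the re-inspection period: 25 calendar days after 24 July 2026 is 18 August 2026.
The last day of the standstill period: 18 August 2026 + 50 days = 7 October 2026.
The date termination becomes effective: 7 October 2026 + 93 days = 8 January 2027.

8 January 2027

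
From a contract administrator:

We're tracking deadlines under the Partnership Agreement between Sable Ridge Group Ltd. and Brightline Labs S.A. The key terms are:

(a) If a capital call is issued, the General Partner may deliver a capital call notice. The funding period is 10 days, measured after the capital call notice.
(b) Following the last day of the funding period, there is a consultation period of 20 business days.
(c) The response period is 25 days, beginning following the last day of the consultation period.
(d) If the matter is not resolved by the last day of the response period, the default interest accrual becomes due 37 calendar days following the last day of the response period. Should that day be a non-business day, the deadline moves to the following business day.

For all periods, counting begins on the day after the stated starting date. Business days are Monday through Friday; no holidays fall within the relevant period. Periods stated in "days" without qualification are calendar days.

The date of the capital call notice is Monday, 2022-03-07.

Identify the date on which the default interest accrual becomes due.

The last day of the funding period: 10 calendar days after 2022-03-07 is 2022-03-17.
The last day of the consultation period: counting 20 business days from Thursday, 2022-03-17 (Mar 18, Mar 21, Mar 22, Mar 23, …, Apr 12, Apr 13, Apr 14, skipping weekends) reaches Thursday, 2022-04-14.
The last day of the response period: 2022-04-14 + 25 days = 2022-05-09.
Adding 37 calendar days to 2022-05-09 gives 2022-06-15, which is the date on which the default interest accrual becomes due. 2022-06-15 is a Wednesday, so no roll-forward applies.

2022-06-15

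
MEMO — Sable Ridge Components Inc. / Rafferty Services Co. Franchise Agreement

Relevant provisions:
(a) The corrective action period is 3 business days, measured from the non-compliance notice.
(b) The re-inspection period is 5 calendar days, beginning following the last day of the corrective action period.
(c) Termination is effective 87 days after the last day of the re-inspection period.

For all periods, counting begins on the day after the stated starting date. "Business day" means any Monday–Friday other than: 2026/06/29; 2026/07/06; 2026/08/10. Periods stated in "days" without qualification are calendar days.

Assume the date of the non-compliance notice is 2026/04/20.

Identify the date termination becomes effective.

2026/07/24

From Monday, 2026/04/20, 3 business days (Apr 21, Apr 22, Apr 23, skipping weekends) brings us to Thursday, 2026/04/23, which is the last day of the corrective action period.
Adding 5 calendar days to 2026/04/23 gives 2026/04/28, which is the last day of the re-inspection period.
Adding 87 calendar days to 2026/04/28 gives 2026/07/24, which is the date termination becomes effective.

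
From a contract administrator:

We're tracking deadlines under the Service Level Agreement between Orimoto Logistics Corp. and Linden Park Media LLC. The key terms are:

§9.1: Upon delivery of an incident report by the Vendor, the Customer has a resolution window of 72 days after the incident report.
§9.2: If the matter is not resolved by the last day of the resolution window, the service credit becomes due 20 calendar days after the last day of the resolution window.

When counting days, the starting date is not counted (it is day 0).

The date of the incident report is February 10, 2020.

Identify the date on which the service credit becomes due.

May 12, 2020

The last day of the resolution window: February 10, 2020 + 72 days = April 22, 2020.
The date on which the service credit becomes due: April 22, 2020 + 20 days = May 12, 2020.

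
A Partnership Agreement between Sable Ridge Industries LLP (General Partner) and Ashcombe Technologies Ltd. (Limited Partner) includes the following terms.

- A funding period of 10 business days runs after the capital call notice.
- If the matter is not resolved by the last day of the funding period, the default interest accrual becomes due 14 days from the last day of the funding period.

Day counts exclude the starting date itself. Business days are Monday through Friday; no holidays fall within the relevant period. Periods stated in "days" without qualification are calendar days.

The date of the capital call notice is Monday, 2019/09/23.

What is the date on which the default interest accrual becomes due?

2019/10/21

The last day of the funding period: counting 10 business days from Monday, 2019/09/23 (Sep 24, Sep 25, Sep 26, Sep 27, Sep 30, Oct 1, Oct 2, Oct 3, Oct 4, Oct 7, skipping weekends) reaches Monday, 2019/10/07.
The date on which the default interest accrual becomes due: 2019/10/07 + 14 days = 2019/10/21.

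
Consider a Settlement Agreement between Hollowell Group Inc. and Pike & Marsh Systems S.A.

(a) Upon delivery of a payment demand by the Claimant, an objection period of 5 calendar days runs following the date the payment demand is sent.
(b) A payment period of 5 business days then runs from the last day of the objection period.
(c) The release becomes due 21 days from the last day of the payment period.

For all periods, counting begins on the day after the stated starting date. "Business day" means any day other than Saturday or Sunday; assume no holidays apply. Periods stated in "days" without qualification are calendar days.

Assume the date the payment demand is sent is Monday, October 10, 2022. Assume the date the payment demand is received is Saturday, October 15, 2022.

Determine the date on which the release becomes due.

November 11, 2022

The last day of the objection period: 5 calendar days after October 10, 2022 is October 15, 2022.
The last day of the payment period: 5 business days after Saturday, October 15, 2022, skipping weekends — Oct 17, Oct 18, Oct 19, Oct 20, Oct 21 — lands on Friday, October 21, 2022.
The date on which the release becomes due: October 21, 2022 + 21 days = November 11, 2022.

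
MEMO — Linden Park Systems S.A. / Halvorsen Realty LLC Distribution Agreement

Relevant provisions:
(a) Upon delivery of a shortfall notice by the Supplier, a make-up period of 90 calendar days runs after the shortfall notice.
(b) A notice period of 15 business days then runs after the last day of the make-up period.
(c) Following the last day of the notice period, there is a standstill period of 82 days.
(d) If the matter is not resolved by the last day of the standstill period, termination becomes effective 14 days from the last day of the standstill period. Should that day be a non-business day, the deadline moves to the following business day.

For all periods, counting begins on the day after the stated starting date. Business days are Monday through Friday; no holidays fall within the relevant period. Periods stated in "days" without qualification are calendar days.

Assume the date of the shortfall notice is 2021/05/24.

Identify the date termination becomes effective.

The last day of the make-up period: 2021/05/24 + 90 days = 2021/08/22.
From Sunday, 2021/08/22, 15 business days (Aug 23, Aug 24, Aug 25, Aug 26, …, Sep 8, Sep 9, Sep 10, skipping weekends) brings us to Friday, 2021/09/10, which is the last day of the notice period.
Adding 82 calendar days to 2021/09/10 gives 2021/12/01, which is the last day of the standstill period.
The date termination becomes effective: 2021/12/01 + 14 days = 2021/12/15. 2021/12/15 is a Wednesday, so no roll-forward applies.

2021/12/15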